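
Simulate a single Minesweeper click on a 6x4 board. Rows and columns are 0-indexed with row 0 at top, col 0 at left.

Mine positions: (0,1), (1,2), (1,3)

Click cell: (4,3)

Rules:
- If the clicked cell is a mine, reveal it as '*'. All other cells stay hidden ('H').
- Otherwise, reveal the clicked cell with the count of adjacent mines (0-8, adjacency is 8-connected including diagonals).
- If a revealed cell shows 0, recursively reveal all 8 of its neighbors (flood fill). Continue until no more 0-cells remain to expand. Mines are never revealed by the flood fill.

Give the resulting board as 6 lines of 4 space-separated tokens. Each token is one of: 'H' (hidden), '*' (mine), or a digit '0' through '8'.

H H H H
1 2 H H
0 1 2 2
0 0 0 0
0 0 0 0
0 0 0 0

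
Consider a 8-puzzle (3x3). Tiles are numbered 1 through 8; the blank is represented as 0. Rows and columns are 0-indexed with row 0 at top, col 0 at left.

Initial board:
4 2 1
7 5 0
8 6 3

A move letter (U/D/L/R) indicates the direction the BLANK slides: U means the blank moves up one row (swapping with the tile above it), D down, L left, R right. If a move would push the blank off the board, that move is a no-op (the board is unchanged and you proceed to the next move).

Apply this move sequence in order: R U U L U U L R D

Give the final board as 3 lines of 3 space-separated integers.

Answer: 4 5 2
7 0 1
8 6 3

Derivation:
After move 1 (R):
4 2 1
7 5 0
8 6 3

After move 2 (U):
4 2 0
7 5 1
8 6 3

After move 3 (U):
4 2 0
7 5 1
8 6 3

After move 4 (L):
4 0 2
7 5 1
8 6 3

After move 5 (U):
4 0 2
7 5 1
8 6 3

After move 6 (U):
4 0 2
7 5 1
8 6 3

After move 7 (L):
0 4 2
7 5 1
8 6 3

After move 8 (R):
4 0 2
7 5 1
8 6 3

After move 9 (D):
4 5 2
7 0 1
8 6 3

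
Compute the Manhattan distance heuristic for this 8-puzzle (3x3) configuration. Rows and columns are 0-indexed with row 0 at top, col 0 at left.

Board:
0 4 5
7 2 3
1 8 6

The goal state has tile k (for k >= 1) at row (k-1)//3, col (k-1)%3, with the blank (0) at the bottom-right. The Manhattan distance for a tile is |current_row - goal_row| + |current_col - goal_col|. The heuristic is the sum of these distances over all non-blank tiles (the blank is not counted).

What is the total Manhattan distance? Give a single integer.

Tile 4: (0,1)->(1,0) = 2
Tile 5: (0,2)->(1,1) = 2
Tile 7: (1,0)->(2,0) = 1
Tile 2: (1,1)->(0,1) = 1
Tile 3: (1,2)->(0,2) = 1
Tile 1: (2,0)->(0,0) = 2
Tile 8: (2,1)->(2,1) = 0
Tile 6: (2,2)->(1,2) = 1
Sum: 2 + 2 + 1 + 1 + 1 + 2 + 0 + 1 = 10

Answer: 10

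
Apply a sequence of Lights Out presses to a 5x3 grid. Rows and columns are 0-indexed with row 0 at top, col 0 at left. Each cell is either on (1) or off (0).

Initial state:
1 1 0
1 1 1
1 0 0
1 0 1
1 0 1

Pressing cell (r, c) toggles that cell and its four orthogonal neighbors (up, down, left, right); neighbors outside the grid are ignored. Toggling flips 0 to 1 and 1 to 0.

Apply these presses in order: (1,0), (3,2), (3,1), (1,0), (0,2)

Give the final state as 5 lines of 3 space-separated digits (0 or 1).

Answer: 1 0 1
1 1 0
1 1 1
0 0 1
1 1 0

Derivation:
After press 1 at (1,0):
0 1 0
0 0 1
0 0 0
1 0 1
1 0 1

After press 2 at (3,2):
0 1 0
0 0 1
0 0 1
1 1 0
1 0 0

After press 3 at (3,1):
0 1 0
0 0 1
0 1 1
0 0 1
1 1 0

After press 4 at (1,0):
1 1 0
1 1 1
1 1 1
0 0 1
1 1 0

After press 5 at (0,2):
1 0 1
1 1 0
1 1 1
0 0 1
1 1 0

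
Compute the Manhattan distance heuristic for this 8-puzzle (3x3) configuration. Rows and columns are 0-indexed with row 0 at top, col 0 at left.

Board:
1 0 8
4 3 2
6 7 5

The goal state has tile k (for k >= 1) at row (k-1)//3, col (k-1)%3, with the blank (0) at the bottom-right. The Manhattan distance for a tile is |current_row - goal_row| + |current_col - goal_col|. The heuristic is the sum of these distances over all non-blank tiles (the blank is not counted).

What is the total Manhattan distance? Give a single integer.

Answer: 13

Derivation:
Tile 1: (0,0)->(0,0) = 0
Tile 8: (0,2)->(2,1) = 3
Tile 4: (1,0)->(1,0) = 0
Tile 3: (1,1)->(0,2) = 2
Tile 2: (1,2)->(0,1) = 2
Tile 6: (2,0)->(1,2) = 3
Tile 7: (2,1)->(2,0) = 1
Tile 5: (2,2)->(1,1) = 2
Sum: 0 + 3 + 0 + 2 + 2 + 3 + 1 + 2 = 13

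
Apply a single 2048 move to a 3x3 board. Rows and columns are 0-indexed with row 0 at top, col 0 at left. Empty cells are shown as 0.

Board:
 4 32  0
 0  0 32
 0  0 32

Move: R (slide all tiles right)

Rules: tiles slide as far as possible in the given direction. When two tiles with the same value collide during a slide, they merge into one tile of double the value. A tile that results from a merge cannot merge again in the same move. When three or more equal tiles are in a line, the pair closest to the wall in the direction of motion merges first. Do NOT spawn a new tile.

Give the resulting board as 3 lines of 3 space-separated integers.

Slide right:
row 0: [4, 32, 0] -> [0, 4, 32]
row 1: [0, 0, 32] -> [0, 0, 32]
row 2: [0, 0, 32] -> [0, 0, 32]

Answer:  0  4 32
 0  0 32
 0  0 32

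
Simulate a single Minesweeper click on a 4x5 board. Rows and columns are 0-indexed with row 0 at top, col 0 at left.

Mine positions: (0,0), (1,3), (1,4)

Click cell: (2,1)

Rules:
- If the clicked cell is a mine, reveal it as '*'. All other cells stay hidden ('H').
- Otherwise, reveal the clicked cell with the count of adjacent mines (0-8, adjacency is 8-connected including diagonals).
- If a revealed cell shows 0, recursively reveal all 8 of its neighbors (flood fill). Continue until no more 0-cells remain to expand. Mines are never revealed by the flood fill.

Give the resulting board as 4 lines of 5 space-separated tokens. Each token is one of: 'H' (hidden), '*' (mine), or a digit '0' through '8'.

H H H H H
1 1 1 H H
0 0 1 2 2
0 0 0 0 0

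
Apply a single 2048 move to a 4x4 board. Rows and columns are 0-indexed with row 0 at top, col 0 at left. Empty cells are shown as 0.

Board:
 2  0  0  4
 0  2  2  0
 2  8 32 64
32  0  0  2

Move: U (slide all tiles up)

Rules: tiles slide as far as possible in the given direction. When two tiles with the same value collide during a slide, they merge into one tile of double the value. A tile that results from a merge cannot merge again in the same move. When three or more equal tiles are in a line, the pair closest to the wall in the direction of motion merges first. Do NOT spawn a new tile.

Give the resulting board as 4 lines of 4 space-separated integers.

Slide up:
col 0: [2, 0, 2, 32] -> [4, 32, 0, 0]
col 1: [0, 2, 8, 0] -> [2, 8, 0, 0]
col 2: [0, 2, 32, 0] -> [2, 32, 0, 0]
col 3: [4, 0, 64, 2] -> [4, 64, 2, 0]

Answer:  4  2  2  4
32  8 32 64
 0  0  0  2
 0  0  0  0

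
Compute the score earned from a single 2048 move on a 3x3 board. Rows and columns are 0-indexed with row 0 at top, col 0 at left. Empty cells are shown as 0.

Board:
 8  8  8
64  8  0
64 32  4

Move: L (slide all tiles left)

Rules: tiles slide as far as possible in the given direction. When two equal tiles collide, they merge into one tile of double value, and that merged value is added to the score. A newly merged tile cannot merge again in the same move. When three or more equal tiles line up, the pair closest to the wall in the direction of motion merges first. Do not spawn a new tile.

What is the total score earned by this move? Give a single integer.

Slide left:
row 0: [8, 8, 8] -> [16, 8, 0]  score +16 (running 16)
row 1: [64, 8, 0] -> [64, 8, 0]  score +0 (running 16)
row 2: [64, 32, 4] -> [64, 32, 4]  score +0 (running 16)
Board after move:
16  8  0
64  8  0
64 32  4

Answer: 16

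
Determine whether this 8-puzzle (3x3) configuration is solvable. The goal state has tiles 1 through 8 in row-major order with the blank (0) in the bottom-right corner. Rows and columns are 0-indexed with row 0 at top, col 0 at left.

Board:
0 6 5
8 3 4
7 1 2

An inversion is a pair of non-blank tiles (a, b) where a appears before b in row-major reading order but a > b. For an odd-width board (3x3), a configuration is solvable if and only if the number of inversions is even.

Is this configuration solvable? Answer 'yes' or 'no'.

Inversions (pairs i<j in row-major order where tile[i] > tile[j] > 0): 20
20 is even, so the puzzle is solvable.

Answer: yes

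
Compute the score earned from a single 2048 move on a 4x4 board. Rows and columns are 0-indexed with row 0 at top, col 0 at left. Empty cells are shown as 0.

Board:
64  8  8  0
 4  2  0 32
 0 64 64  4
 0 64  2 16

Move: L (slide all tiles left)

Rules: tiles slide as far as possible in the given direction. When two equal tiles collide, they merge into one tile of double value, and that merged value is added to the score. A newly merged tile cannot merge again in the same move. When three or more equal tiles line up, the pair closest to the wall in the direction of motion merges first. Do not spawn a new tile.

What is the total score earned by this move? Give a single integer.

Slide left:
row 0: [64, 8, 8, 0] -> [64, 16, 0, 0]  score +16 (running 16)
row 1: [4, 2, 0, 32] -> [4, 2, 32, 0]  score +0 (running 16)
row 2: [0, 64, 64, 4] -> [128, 4, 0, 0]  score +128 (running 144)
row 3: [0, 64, 2, 16] -> [64, 2, 16, 0]  score +0 (running 144)
Board after move:
 64  16   0   0
  4   2  32   0
128   4   0   0
 64   2  16   0

Answer: 144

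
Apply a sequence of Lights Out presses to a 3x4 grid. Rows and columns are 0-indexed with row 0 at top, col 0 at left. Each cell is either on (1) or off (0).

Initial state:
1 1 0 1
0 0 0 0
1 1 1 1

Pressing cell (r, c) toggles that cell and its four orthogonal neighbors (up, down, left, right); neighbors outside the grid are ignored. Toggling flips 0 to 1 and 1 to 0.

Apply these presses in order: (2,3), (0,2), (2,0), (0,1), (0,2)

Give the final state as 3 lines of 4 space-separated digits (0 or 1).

After press 1 at (2,3):
1 1 0 1
0 0 0 1
1 1 0 0

After press 2 at (0,2):
1 0 1 0
0 0 1 1
1 1 0 0

After press 3 at (2,0):
1 0 1 0
1 0 1 1
0 0 0 0

After press 4 at (0,1):
0 1 0 0
1 1 1 1
0 0 0 0

After press 5 at (0,2):
0 0 1 1
1 1 0 1
0 0 0 0

Answer: 0 0 1 1
1 1 0 1
0 0 0 0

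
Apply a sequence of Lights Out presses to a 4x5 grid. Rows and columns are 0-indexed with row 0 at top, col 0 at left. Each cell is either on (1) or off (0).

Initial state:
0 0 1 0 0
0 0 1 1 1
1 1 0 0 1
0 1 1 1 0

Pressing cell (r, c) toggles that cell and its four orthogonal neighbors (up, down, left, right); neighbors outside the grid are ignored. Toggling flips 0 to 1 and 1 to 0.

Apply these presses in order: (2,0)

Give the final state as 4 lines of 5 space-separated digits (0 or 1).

After press 1 at (2,0):
0 0 1 0 0
1 0 1 1 1
0 0 0 0 1
1 1 1 1 0

Answer: 0 0 1 0 0
1 0 1 1 1
0 0 0 0 1
1 1 1 1 0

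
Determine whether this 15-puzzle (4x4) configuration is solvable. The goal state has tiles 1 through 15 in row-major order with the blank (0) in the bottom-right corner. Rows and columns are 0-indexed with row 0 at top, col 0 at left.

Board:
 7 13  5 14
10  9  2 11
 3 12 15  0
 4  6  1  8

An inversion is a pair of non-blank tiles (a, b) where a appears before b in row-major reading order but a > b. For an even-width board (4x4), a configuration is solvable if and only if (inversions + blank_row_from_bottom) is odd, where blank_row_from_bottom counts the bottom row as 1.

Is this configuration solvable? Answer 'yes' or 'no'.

Inversions: 61
Blank is in row 2 (0-indexed from top), which is row 2 counting from the bottom (bottom = 1).
61 + 2 = 63, which is odd, so the puzzle is solvable.

Answer: yes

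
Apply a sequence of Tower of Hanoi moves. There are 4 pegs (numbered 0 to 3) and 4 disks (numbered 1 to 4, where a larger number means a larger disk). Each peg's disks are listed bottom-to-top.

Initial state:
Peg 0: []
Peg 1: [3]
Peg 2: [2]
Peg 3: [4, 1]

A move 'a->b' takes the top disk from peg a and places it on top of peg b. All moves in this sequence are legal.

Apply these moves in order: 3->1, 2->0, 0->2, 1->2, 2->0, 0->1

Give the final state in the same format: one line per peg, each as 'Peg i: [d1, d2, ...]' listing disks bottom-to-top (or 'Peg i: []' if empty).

Answer: Peg 0: []
Peg 1: [3, 1]
Peg 2: [2]
Peg 3: [4]

Derivation:
After move 1 (3->1):
Peg 0: []
Peg 1: [3, 1]
Peg 2: [2]
Peg 3: [4]

After move 2 (2->0):
Peg 0: [2]
Peg 1: [3, 1]
Peg 2: []
Peg 3: [4]

After move 3 (0->2):
Peg 0: []
Peg 1: [3, 1]
Peg 2: [2]
Peg 3: [4]

After move 4 (1->2):
Peg 0: []
Peg 1: [3]
Peg 2: [2, 1]
Peg 3: [4]

After move 5 (2->0):
Peg 0: [1]
Peg 1: [3]
Peg 2: [2]
Peg 3: [4]

After move 6 (0->1):
Peg 0: []
Peg 1: [3, 1]
Peg 2: [2]
Peg 3: [4]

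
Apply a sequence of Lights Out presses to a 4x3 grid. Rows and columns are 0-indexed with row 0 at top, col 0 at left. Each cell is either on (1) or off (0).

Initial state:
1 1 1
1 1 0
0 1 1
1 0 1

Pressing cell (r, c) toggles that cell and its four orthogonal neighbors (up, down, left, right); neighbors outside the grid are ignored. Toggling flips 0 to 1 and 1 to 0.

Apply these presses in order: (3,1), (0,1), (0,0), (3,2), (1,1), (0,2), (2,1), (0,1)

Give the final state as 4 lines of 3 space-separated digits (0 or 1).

After press 1 at (3,1):
1 1 1
1 1 0
0 0 1
0 1 0

After press 2 at (0,1):
0 0 0
1 0 0
0 0 1
0 1 0

After press 3 at (0,0):
1 1 0
0 0 0
0 0 1
0 1 0

After press 4 at (3,2):
1 1 0
0 0 0
0 0 0
0 0 1

After press 5 at (1,1):
1 0 0
1 1 1
0 1 0
0 0 1

After press 6 at (0,2):
1 1 1
1 1 0
0 1 0
0 0 1

After press 7 at (2,1):
1 1 1
1 0 0
1 0 1
0 1 1

After press 8 at (0,1):
0 0 0
1 1 0
1 0 1
0 1 1

Answer: 0 0 0
1 1 0
1 0 1
0 1 1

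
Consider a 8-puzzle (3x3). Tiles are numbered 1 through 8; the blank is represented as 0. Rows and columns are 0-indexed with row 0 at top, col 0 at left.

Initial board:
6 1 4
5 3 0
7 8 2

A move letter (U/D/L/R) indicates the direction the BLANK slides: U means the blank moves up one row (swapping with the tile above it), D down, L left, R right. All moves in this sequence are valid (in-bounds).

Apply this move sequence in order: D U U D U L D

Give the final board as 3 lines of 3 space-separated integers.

Answer: 6 3 1
5 0 4
7 8 2

Derivation:
After move 1 (D):
6 1 4
5 3 2
7 8 0

After move 2 (U):
6 1 4
5 3 0
7 8 2

After move 3 (U):
6 1 0
5 3 4
7 8 2

After move 4 (D):
6 1 4
5 3 0
7 8 2

After move 5 (U):
6 1 0
5 3 4
7 8 2

After move 6 (L):
6 0 1
5 3 4
7 8 2

After move 7 (D):
6 3 1
5 0 4
7 8 2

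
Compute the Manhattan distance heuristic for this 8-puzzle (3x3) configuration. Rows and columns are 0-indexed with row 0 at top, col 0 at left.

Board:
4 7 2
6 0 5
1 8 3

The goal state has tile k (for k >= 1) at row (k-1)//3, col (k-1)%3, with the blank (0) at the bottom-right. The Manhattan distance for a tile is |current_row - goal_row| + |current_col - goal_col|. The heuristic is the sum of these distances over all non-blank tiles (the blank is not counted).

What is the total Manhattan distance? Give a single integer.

Answer: 12

Derivation:
Tile 4: at (0,0), goal (1,0), distance |0-1|+|0-0| = 1
Tile 7: at (0,1), goal (2,0), distance |0-2|+|1-0| = 3
Tile 2: at (0,2), goal (0,1), distance |0-0|+|2-1| = 1
Tile 6: at (1,0), goal (1,2), distance |1-1|+|0-2| = 2
Tile 5: at (1,2), goal (1,1), distance |1-1|+|2-1| = 1
Tile 1: at (2,0), goal (0,0), distance |2-0|+|0-0| = 2
Tile 8: at (2,1), goal (2,1), distance |2-2|+|1-1| = 0
Tile 3: at (2,2), goal (0,2), distance |2-0|+|2-2| = 2
Sum: 1 + 3 + 1 + 2 + 1 + 2 + 0 + 2 = 12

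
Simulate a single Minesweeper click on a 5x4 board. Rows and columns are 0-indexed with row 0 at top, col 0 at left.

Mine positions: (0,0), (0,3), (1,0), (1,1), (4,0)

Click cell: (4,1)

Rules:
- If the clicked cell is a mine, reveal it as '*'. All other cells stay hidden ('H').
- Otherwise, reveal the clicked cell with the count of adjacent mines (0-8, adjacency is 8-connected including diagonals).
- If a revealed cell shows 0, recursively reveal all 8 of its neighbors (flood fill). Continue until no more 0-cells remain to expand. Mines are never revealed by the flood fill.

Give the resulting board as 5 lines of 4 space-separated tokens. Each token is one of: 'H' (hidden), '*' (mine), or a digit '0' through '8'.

H H H H
H H H H
H H H H
H H H H
H 1 H H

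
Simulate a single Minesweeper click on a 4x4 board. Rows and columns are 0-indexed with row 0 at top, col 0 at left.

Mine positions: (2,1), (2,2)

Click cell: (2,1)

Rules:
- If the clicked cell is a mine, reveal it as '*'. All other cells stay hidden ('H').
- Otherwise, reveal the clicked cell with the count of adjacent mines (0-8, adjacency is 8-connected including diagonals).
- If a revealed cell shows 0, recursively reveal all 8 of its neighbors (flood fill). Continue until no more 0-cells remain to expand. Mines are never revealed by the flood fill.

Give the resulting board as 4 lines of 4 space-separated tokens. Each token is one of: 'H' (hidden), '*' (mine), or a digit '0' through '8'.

H H H H
H H H H
H * H H
H H H H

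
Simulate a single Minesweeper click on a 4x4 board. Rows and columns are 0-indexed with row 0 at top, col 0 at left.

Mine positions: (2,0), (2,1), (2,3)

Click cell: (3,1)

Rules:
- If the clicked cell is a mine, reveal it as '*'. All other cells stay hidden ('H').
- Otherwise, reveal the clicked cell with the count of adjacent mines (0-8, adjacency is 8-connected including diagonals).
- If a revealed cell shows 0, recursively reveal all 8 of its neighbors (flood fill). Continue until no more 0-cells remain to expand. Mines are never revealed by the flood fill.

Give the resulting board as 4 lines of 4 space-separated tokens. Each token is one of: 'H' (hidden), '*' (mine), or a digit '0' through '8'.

H H H H
H H H H
H H H H
H 2 H H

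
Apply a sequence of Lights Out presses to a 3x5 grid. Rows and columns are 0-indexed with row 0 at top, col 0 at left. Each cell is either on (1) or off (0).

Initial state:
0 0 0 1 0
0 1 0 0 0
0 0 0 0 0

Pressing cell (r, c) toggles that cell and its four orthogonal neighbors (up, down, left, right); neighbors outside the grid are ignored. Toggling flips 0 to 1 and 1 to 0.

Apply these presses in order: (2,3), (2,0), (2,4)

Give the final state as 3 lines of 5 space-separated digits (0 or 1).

Answer: 0 0 0 1 0
1 1 0 1 1
1 1 1 0 0

Derivation:
After press 1 at (2,3):
0 0 0 1 0
0 1 0 1 0
0 0 1 1 1

After press 2 at (2,0):
0 0 0 1 0
1 1 0 1 0
1 1 1 1 1

After press 3 at (2,4):
0 0 0 1 0
1 1 0 1 1
1 1 1 0 0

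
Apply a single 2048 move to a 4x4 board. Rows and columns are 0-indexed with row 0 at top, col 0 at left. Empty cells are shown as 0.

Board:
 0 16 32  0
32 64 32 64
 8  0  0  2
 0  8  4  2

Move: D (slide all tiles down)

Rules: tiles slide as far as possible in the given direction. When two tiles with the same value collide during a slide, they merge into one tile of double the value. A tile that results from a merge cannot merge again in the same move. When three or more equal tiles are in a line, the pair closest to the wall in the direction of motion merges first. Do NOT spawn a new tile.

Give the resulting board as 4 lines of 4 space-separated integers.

Answer:  0  0  0  0
 0 16  0  0
32 64 64 64
 8  8  4  4

Derivation:
Slide down:
col 0: [0, 32, 8, 0] -> [0, 0, 32, 8]
col 1: [16, 64, 0, 8] -> [0, 16, 64, 8]
col 2: [32, 32, 0, 4] -> [0, 0, 64, 4]
col 3: [0, 64, 2, 2] -> [0, 0, 64, 4]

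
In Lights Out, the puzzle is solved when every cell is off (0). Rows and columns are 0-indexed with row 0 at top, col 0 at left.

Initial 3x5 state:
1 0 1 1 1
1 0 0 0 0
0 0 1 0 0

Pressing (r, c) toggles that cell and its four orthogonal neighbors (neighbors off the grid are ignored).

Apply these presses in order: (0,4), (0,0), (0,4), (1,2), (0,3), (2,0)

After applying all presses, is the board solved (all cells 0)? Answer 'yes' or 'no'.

Answer: no

Derivation:
After press 1 at (0,4):
1 0 1 0 0
1 0 0 0 1
0 0 1 0 0

After press 2 at (0,0):
0 1 1 0 0
0 0 0 0 1
0 0 1 0 0

After press 3 at (0,4):
0 1 1 1 1
0 0 0 0 0
0 0 1 0 0

After press 4 at (1,2):
0 1 0 1 1
0 1 1 1 0
0 0 0 0 0

After press 5 at (0,3):
0 1 1 0 0
0 1 1 0 0
0 0 0 0 0

After press 6 at (2,0):
0 1 1 0 0
1 1 1 0 0
1 1 0 0 0

Lights still on: 7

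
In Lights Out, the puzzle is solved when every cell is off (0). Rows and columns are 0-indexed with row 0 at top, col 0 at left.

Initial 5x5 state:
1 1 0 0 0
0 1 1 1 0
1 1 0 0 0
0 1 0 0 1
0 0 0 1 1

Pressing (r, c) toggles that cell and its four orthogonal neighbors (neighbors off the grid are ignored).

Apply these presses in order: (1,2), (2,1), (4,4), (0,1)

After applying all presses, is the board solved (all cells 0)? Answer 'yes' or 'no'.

After press 1 at (1,2):
1 1 1 0 0
0 0 0 0 0
1 1 1 0 0
0 1 0 0 1
0 0 0 1 1

After press 2 at (2,1):
1 1 1 0 0
0 1 0 0 0
0 0 0 0 0
0 0 0 0 1
0 0 0 1 1

After press 3 at (4,4):
1 1 1 0 0
0 1 0 0 0
0 0 0 0 0
0 0 0 0 0
0 0 0 0 0

After press 4 at (0,1):
0 0 0 0 0
0 0 0 0 0
0 0 0 0 0
0 0 0 0 0
0 0 0 0 0

Lights still on: 0

Answer: yes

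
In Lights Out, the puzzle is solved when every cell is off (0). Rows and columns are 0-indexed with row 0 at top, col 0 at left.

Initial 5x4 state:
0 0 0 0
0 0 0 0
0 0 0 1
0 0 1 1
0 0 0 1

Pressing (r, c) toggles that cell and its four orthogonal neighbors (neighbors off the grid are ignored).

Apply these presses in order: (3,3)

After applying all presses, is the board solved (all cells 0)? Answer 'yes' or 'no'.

After press 1 at (3,3):
0 0 0 0
0 0 0 0
0 0 0 0
0 0 0 0
0 0 0 0

Lights still on: 0

Answer: yes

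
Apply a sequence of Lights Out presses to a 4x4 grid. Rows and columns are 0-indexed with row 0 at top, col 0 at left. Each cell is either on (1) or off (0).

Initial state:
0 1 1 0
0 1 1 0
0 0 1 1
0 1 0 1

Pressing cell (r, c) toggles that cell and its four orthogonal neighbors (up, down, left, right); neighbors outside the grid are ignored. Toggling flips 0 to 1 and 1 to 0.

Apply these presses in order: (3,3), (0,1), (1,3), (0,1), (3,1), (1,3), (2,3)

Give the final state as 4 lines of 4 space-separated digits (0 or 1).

After press 1 at (3,3):
0 1 1 0
0 1 1 0
0 0 1 0
0 1 1 0

After press 2 at (0,1):
1 0 0 0
0 0 1 0
0 0 1 0
0 1 1 0

After press 3 at (1,3):
1 0 0 1
0 0 0 1
0 0 1 1
0 1 1 0

After press 4 at (0,1):
0 1 1 1
0 1 0 1
0 0 1 1
0 1 1 0

After press 5 at (3,1):
0 1 1 1
0 1 0 1
0 1 1 1
1 0 0 0

After press 6 at (1,3):
0 1 1 0
0 1 1 0
0 1 1 0
1 0 0 0

After press 7 at (2,3):
0 1 1 0
0 1 1 1
0 1 0 1
1 0 0 1

Answer: 0 1 1 0
0 1 1 1
0 1 0 1
1 0 0 1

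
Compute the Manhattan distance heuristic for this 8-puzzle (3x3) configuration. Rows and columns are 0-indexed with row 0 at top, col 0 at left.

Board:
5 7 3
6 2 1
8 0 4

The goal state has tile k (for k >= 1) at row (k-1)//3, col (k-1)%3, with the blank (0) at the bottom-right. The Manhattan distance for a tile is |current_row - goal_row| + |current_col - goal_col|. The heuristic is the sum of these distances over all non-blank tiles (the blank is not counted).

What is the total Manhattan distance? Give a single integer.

Answer: 15

Derivation:
Tile 5: (0,0)->(1,1) = 2
Tile 7: (0,1)->(2,0) = 3
Tile 3: (0,2)->(0,2) = 0
Tile 6: (1,0)->(1,2) = 2
Tile 2: (1,1)->(0,1) = 1
Tile 1: (1,2)->(0,0) = 3
Tile 8: (2,0)->(2,1) = 1
Tile 4: (2,2)->(1,0) = 3
Sum: 2 + 3 + 0 + 2 + 1 + 3 + 1 + 3 = 15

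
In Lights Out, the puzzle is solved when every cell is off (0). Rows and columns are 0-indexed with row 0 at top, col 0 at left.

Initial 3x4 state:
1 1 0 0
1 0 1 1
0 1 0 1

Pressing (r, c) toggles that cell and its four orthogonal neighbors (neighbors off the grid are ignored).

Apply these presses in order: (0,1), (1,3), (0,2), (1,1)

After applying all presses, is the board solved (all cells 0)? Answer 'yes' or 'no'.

After press 1 at (0,1):
0 0 1 0
1 1 1 1
0 1 0 1

After press 2 at (1,3):
0 0 1 1
1 1 0 0
0 1 0 0

After press 3 at (0,2):
0 1 0 0
1 1 1 0
0 1 0 0

After press 4 at (1,1):
0 0 0 0
0 0 0 0
0 0 0 0

Lights still on: 0

Answer: yes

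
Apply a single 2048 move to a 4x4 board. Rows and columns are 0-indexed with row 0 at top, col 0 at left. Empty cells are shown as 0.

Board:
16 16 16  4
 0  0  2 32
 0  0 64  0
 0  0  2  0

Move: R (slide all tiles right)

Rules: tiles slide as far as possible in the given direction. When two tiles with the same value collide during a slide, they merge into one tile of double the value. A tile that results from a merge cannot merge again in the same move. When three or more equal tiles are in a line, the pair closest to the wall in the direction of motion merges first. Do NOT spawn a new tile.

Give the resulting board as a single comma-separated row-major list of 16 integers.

Answer: 0, 16, 32, 4, 0, 0, 2, 32, 0, 0, 0, 64, 0, 0, 0, 2

Derivation:
Slide right:
row 0: [16, 16, 16, 4] -> [0, 16, 32, 4]
row 1: [0, 0, 2, 32] -> [0, 0, 2, 32]
row 2: [0, 0, 64, 0] -> [0, 0, 0, 64]
row 3: [0, 0, 2, 0] -> [0, 0, 0, 2]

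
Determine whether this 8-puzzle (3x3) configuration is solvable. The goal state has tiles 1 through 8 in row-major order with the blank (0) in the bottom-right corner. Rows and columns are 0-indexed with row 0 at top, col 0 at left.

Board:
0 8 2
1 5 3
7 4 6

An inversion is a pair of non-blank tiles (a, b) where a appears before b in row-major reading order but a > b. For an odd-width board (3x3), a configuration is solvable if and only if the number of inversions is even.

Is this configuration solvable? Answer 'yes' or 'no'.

Inversions (pairs i<j in row-major order where tile[i] > tile[j] > 0): 12
12 is even, so the puzzle is solvable.

Answer: yes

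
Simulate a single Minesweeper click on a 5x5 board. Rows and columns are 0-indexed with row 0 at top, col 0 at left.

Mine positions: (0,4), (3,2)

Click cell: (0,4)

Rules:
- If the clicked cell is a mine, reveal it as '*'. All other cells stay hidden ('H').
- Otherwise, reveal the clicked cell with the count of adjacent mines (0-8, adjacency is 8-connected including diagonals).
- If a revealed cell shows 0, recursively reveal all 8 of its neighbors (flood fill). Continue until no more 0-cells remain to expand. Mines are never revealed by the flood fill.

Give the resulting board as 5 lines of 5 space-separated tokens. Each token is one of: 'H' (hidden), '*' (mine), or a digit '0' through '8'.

H H H H *
H H H H H
H H H H H
H H H H H
H H H H H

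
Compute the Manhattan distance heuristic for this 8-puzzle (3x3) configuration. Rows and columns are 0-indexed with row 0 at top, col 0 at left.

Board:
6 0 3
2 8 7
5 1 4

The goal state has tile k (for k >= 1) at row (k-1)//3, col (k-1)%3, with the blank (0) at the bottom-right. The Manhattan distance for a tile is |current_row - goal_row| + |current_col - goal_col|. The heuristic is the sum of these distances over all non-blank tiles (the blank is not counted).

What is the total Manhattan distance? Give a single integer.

Tile 6: (0,0)->(1,2) = 3
Tile 3: (0,2)->(0,2) = 0
Tile 2: (1,0)->(0,1) = 2
Tile 8: (1,1)->(2,1) = 1
Tile 7: (1,2)->(2,0) = 3
Tile 5: (2,0)->(1,1) = 2
Tile 1: (2,1)->(0,0) = 3
Tile 4: (2,2)->(1,0) = 3
Sum: 3 + 0 + 2 + 1 + 3 + 2 + 3 + 3 = 17

Answer: 17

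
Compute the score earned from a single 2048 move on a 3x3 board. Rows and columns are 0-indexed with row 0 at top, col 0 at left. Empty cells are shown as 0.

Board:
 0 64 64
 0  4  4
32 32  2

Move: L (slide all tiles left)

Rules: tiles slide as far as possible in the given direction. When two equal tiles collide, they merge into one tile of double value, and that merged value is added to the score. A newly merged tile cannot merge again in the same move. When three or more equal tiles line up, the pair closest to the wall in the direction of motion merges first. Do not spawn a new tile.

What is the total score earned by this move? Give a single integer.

Slide left:
row 0: [0, 64, 64] -> [128, 0, 0]  score +128 (running 128)
row 1: [0, 4, 4] -> [8, 0, 0]  score +8 (running 136)
row 2: [32, 32, 2] -> [64, 2, 0]  score +64 (running 200)
Board after move:
128   0   0
  8   0   0
 64   2   0

Answer: 200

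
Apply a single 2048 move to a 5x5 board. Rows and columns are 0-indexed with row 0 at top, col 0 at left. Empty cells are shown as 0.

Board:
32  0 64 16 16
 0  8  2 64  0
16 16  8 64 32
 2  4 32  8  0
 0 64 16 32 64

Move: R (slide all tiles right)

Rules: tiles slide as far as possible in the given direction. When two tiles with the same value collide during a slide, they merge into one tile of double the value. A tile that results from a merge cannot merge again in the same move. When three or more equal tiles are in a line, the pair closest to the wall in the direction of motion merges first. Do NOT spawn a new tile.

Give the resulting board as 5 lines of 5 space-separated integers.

Answer:  0  0 32 64 32
 0  0  8  2 64
 0 32  8 64 32
 0  2  4 32  8
 0 64 16 32 64

Derivation:
Slide right:
row 0: [32, 0, 64, 16, 16] -> [0, 0, 32, 64, 32]
row 1: [0, 8, 2, 64, 0] -> [0, 0, 8, 2, 64]
row 2: [16, 16, 8, 64, 32] -> [0, 32, 8, 64, 32]
row 3: [2, 4, 32, 8, 0] -> [0, 2, 4, 32, 8]
row 4: [0, 64, 16, 32, 64] -> [0, 64, 16, 32, 64]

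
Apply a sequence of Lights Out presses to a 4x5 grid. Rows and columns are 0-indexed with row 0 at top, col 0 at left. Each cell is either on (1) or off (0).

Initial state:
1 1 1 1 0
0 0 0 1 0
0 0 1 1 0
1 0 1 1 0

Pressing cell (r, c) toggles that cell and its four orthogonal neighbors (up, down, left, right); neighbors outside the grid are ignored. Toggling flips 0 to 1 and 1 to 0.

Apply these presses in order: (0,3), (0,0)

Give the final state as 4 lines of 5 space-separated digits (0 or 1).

Answer: 0 0 0 0 1
1 0 0 0 0
0 0 1 1 0
1 0 1 1 0

Derivation:
After press 1 at (0,3):
1 1 0 0 1
0 0 0 0 0
0 0 1 1 0
1 0 1 1 0

After press 2 at (0,0):
0 0 0 0 1
1 0 0 0 0
0 0 1 1 0
1 0 1 1 0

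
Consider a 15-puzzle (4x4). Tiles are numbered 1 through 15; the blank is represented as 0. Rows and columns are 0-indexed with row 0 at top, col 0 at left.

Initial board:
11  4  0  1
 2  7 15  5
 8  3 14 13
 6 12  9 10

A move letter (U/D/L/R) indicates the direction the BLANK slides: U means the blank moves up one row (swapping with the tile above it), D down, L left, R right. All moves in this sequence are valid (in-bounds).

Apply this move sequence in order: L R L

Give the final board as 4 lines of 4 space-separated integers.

Answer: 11  0  4  1
 2  7 15  5
 8  3 14 13
 6 12  9 10

Derivation:
After move 1 (L):
11  0  4  1
 2  7 15  5
 8  3 14 13
 6 12  9 10

After move 2 (R):
11  4  0  1
 2  7 15  5
 8  3 14 13
 6 12  9 10

After move 3 (L):
11  0  4  1
 2  7 15  5
 8  3 14 13
 6 12  9 10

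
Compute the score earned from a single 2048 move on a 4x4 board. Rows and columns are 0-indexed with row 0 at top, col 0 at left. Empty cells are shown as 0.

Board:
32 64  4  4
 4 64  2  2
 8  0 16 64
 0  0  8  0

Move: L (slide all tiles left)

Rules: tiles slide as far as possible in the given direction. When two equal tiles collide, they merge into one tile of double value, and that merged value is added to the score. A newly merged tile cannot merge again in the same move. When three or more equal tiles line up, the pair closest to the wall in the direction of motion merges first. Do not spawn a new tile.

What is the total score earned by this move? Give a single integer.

Answer: 12

Derivation:
Slide left:
row 0: [32, 64, 4, 4] -> [32, 64, 8, 0]  score +8 (running 8)
row 1: [4, 64, 2, 2] -> [4, 64, 4, 0]  score +4 (running 12)
row 2: [8, 0, 16, 64] -> [8, 16, 64, 0]  score +0 (running 12)
row 3: [0, 0, 8, 0] -> [8, 0, 0, 0]  score +0 (running 12)
Board after move:
32 64  8  0
 4 64  4  0
 8 16 64  0
 8  0  0  0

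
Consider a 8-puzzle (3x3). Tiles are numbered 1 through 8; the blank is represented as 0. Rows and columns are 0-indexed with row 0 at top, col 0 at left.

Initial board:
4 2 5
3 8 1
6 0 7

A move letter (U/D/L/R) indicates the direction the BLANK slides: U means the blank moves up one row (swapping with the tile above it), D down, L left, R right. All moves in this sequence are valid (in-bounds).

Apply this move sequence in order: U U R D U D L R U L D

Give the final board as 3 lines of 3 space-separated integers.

After move 1 (U):
4 2 5
3 0 1
6 8 7

After move 2 (U):
4 0 5
3 2 1
6 8 7

After move 3 (R):
4 5 0
3 2 1
6 8 7

After move 4 (D):
4 5 1
3 2 0
6 8 7

After move 5 (U):
4 5 0
3 2 1
6 8 7

After move 6 (D):
4 5 1
3 2 0
6 8 7

After move 7 (L):
4 5 1
3 0 2
6 8 7

After move 8 (R):
4 5 1
3 2 0
6 8 7

After move 9 (U):
4 5 0
3 2 1
6 8 7

After move 10 (L):
4 0 5
3 2 1
6 8 7

After move 11 (D):
4 2 5
3 0 1
6 8 7

Answer: 4 2 5
3 0 1
6 8 7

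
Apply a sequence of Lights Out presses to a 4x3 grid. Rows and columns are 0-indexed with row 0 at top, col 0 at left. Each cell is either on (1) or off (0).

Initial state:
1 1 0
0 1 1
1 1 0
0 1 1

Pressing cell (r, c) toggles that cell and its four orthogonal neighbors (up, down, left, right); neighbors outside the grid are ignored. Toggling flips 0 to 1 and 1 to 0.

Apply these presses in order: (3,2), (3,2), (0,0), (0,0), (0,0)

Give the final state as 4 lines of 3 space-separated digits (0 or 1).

Answer: 0 0 0
1 1 1
1 1 0
0 1 1

Derivation:
After press 1 at (3,2):
1 1 0
0 1 1
1 1 1
0 0 0

After press 2 at (3,2):
1 1 0
0 1 1
1 1 0
0 1 1

After press 3 at (0,0):
0 0 0
1 1 1
1 1 0
0 1 1

After press 4 at (0,0):
1 1 0
0 1 1
1 1 0
0 1 1

After press 5 at (0,0):
0 0 0
1 1 1
1 1 0
0 1 1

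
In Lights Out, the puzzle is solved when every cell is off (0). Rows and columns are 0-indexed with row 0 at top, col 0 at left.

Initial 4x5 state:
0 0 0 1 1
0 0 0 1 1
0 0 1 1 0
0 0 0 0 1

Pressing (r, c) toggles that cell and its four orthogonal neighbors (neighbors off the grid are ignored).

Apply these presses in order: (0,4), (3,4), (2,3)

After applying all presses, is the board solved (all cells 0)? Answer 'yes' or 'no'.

Answer: yes

Derivation:
After press 1 at (0,4):
0 0 0 0 0
0 0 0 1 0
0 0 1 1 0
0 0 0 0 1

After press 2 at (3,4):
0 0 0 0 0
0 0 0 1 0
0 0 1 1 1
0 0 0 1 0

After press 3 at (2,3):
0 0 0 0 0
0 0 0 0 0
0 0 0 0 0
0 0 0 0 0

Lights still on: 0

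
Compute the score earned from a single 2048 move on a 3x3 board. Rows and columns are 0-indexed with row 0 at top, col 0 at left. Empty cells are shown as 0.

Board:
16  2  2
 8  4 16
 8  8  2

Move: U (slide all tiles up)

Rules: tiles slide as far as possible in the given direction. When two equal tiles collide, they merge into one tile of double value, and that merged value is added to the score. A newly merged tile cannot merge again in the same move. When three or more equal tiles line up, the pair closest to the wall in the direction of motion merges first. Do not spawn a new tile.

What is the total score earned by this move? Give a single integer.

Answer: 16

Derivation:
Slide up:
col 0: [16, 8, 8] -> [16, 16, 0]  score +16 (running 16)
col 1: [2, 4, 8] -> [2, 4, 8]  score +0 (running 16)
col 2: [2, 16, 2] -> [2, 16, 2]  score +0 (running 16)
Board after move:
16  2  2
16  4 16
 0  8  2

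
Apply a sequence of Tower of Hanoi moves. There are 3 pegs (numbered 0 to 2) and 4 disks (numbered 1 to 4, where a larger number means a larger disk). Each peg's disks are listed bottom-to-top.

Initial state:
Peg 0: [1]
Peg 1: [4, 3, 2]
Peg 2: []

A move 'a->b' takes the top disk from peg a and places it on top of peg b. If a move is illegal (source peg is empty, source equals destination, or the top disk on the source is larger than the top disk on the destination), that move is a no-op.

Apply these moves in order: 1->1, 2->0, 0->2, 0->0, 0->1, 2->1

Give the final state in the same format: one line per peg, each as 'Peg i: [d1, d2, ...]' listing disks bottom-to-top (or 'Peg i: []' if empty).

After move 1 (1->1):
Peg 0: [1]
Peg 1: [4, 3, 2]
Peg 2: []

After move 2 (2->0):
Peg 0: [1]
Peg 1: [4, 3, 2]
Peg 2: []

After move 3 (0->2):
Peg 0: []
Peg 1: [4, 3, 2]
Peg 2: [1]

After move 4 (0->0):
Peg 0: []
Peg 1: [4, 3, 2]
Peg 2: [1]

After move 5 (0->1):
Peg 0: []
Peg 1: [4, 3, 2]
Peg 2: [1]

After move 6 (2->1):
Peg 0: []
Peg 1: [4, 3, 2, 1]
Peg 2: []

Answer: Peg 0: []
Peg 1: [4, 3, 2, 1]
Peg 2: []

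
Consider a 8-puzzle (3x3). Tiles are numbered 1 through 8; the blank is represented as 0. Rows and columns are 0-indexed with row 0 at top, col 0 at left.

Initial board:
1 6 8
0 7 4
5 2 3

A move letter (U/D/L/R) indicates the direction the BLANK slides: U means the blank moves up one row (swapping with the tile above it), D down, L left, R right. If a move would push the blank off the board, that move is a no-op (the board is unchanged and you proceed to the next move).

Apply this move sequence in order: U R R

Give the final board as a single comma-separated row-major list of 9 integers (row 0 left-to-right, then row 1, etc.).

After move 1 (U):
0 6 8
1 7 4
5 2 3

After move 2 (R):
6 0 8
1 7 4
5 2 3

After move 3 (R):
6 8 0
1 7 4
5 2 3

Answer: 6, 8, 0, 1, 7, 4, 5, 2, 3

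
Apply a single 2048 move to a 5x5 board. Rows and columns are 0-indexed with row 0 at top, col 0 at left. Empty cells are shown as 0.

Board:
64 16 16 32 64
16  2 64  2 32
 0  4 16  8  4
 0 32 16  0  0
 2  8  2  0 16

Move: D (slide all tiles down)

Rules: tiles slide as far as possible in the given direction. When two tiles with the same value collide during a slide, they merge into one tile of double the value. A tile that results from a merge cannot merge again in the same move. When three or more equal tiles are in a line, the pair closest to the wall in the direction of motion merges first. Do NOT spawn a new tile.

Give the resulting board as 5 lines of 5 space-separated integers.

Slide down:
col 0: [64, 16, 0, 0, 2] -> [0, 0, 64, 16, 2]
col 1: [16, 2, 4, 32, 8] -> [16, 2, 4, 32, 8]
col 2: [16, 64, 16, 16, 2] -> [0, 16, 64, 32, 2]
col 3: [32, 2, 8, 0, 0] -> [0, 0, 32, 2, 8]
col 4: [64, 32, 4, 0, 16] -> [0, 64, 32, 4, 16]

Answer:  0 16  0  0  0
 0  2 16  0 64
64  4 64 32 32
16 32 32  2  4
 2  8  2  8 16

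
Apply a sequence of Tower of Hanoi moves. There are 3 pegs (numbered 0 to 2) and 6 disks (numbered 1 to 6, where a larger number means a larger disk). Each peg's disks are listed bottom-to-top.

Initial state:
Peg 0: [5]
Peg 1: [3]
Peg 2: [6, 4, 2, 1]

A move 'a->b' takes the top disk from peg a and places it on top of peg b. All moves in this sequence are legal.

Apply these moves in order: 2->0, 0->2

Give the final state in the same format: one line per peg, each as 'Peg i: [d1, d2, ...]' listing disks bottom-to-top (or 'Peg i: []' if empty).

Answer: Peg 0: [5]
Peg 1: [3]
Peg 2: [6, 4, 2, 1]

Derivation:
After move 1 (2->0):
Peg 0: [5, 1]
Peg 1: [3]
Peg 2: [6, 4, 2]

After move 2 (0->2):
Peg 0: [5]
Peg 1: [3]
Peg 2: [6, 4, 2, 1]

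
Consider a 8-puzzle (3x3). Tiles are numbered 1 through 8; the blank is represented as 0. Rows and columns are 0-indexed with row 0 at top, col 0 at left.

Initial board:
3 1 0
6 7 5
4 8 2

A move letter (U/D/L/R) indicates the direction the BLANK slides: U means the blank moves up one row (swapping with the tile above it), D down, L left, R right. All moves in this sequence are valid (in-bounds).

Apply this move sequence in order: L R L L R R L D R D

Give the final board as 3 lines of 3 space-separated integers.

Answer: 3 7 1
6 5 2
4 8 0

Derivation:
After move 1 (L):
3 0 1
6 7 5
4 8 2

After move 2 (R):
3 1 0
6 7 5
4 8 2

After move 3 (L):
3 0 1
6 7 5
4 8 2

After move 4 (L):
0 3 1
6 7 5
4 8 2

After move 5 (R):
3 0 1
6 7 5
4 8 2

After move 6 (R):
3 1 0
6 7 5
4 8 2

After move 7 (L):
3 0 1
6 7 5
4 8 2

After move 8 (D):
3 7 1
6 0 5
4 8 2

After move 9 (R):
3 7 1
6 5 0
4 8 2

After move 10 (D):
3 7 1
6 5 2
4 8 0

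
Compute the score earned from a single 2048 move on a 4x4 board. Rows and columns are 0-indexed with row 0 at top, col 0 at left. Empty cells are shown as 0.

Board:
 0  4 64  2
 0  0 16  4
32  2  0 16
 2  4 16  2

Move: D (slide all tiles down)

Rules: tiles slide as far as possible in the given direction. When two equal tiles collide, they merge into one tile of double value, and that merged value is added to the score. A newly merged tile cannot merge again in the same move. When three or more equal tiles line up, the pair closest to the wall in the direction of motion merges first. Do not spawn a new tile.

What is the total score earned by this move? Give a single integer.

Slide down:
col 0: [0, 0, 32, 2] -> [0, 0, 32, 2]  score +0 (running 0)
col 1: [4, 0, 2, 4] -> [0, 4, 2, 4]  score +0 (running 0)
col 2: [64, 16, 0, 16] -> [0, 0, 64, 32]  score +32 (running 32)
col 3: [2, 4, 16, 2] -> [2, 4, 16, 2]  score +0 (running 32)
Board after move:
 0  0  0  2
 0  4  0  4
32  2 64 16
 2  4 32  2

Answer: 32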